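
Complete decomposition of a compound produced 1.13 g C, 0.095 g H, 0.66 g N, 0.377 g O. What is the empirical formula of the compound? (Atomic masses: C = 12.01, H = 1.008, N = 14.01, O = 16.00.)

n(C) = 1.13/12.01 = 0.09409, n(H) = 0.095/1.008 = 0.09425, n(N) = 0.66/14.01 = 0.04711, n(O) = 0.377/16.00 = 0.02356
Ratios (÷ 0.02356): C 3.993, H 4.000, N 1.999, O 1.000
Ratio ≈ 4:4:2:1, so the empirical formula is C4H4N2O

C4H4N2O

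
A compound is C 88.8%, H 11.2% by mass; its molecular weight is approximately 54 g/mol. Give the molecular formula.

C4H6

Assume 100 g: 88.8 g C, 11.2 g H.
C: 88.8 g ÷ 12.01 g/mol = 7.394 mol
H: 11.2 g ÷ 1.008 g/mol = 11.11 mol
Divide by the smallest (7.394 mol C): C 1.000, H 1.503
×2: C 2.00, H 3.01 → C2H3
Empirical-formula mass = 27.04 g/mol
n = 54 / 27.04 = 2.00 ≈ 2
Molecular formula = (C2H3)×2 = C4H6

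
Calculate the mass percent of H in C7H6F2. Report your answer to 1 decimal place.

4.7%

Molar mass = 7(12.01) + 6(1.008) + 2(19.00) = 128.118 g/mol
Mass of H per mole = 6 × 1.008 = 6.048 g
% H = 6.048 / 128.118 × 100 = 4.7%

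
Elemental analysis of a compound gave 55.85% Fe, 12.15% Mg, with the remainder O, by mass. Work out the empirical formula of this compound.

Fe2MgO4

Assume 100 g: 55.85 g Fe, 12.15 g Mg, 32 g O.
Fe: 55.85 g ÷ 55.85 g/mol = 1 mol
Mg: 12.15 g ÷ 24.31 g/mol = 0.4998 mol
O: 32 g ÷ 16.00 g/mol = 2 mol
Ratios (÷ 0.4998): Fe 2.001, Mg 1.000, O 4.002
Ratio ≈ 2:1:4, so the empirical formula is Fe2MgO4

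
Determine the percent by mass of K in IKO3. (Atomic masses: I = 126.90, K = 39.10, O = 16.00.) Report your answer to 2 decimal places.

18.27%

Molar mass = 1(126.90) + 1(39.10) + 3(16.00) = 214.000 g/mol
Mass of K per mole = 1 × 39.10 = 39.100 g
% K = 39.100 / 214.000 × 100 = 18.27%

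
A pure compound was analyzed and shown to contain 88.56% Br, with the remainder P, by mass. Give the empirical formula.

Assume 100 g: 88.56 g Br, 11.44 g P.
Moles — Br: 88.56 / 79.90 = 1.108 mol; P: 11.44 / 30.97 = 0.3694 mol
Divide by the smallest (0.3694 mol P): Br 3.001, P 1.000
→ Br3P

Br3P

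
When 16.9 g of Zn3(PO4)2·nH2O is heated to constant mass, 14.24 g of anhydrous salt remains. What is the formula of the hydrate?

Mass of water lost = 16.9 − 14.24 = 2.66 g → 2.66 / 18.02 = 0.1476 mol H2O
Molar mass of Zn3(PO4)2 = 386.08 g/mol → mol Zn3(PO4)2 = 14.24 / 386.08 = 0.03688
n = 0.1476 / 0.03688 = 4.00 ≈ 4 → Zn3(PO4)2·4H2O

Zn3(PO4)2·4H2O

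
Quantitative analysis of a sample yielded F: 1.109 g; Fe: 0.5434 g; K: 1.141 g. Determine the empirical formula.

F: 1.109 g ÷ 19.00 g/mol = 0.05837 mol
Fe: 0.5434 g ÷ 55.85 g/mol = 0.00973 mol
K: 1.141 g ÷ 39.10 g/mol = 0.02918 mol
Ratios (÷ 0.00973): F 5.999, Fe 1.000, K 2.999
→ F6FeK3

F6FeK3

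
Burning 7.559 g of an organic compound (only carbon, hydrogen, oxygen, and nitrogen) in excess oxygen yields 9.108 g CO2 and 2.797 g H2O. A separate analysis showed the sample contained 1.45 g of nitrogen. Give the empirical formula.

C2H3NO2

mol C = 9.108 / 44.01 = 0.2070; mass C = 0.2070 × 12.01 = 2.486 g
mol H = 2 × (2.797 / 18.02) = 0.3104; mass H = 0.3104 × 1.008 = 0.3129 g
mol N = 1.45 / 14.01 = 0.1035
mass O = 7.559 − (4.248) = 3.311 g → mol O = 0.2069
Smallest is N at 0.1035 mol; normalising gives C 2.000, H 2.999, N 1.000, O 1.999
Ratio ≈ 2:3:1:2, so the empirical formula is C2H3NO2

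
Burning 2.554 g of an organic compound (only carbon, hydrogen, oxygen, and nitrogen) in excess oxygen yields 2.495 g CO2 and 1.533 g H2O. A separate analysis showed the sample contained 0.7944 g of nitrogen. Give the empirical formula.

CH3NO

mol C = 2.495 / 44.01 = 0.05669; mass C = 0.05669 × 12.01 = 0.6809 g
mol H = 2 × (1.533 / 18.02) = 0.1701; mass H = 0.1701 × 1.008 = 0.1715 g
mol N = 0.7944 / 14.01 = 0.05670
mass O = 2.554 − (1.647) = 0.9072 g → mol O = 0.05670
Ratios (÷ 0.05669): C 1.000, H 3.001, N 1.000, O 1.000
≈ 1:3:1:1 → CH3NO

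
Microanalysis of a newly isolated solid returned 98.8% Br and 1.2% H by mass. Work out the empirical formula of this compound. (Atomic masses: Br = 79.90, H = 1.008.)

Assume 100 g: 98.8 g Br, 1.2 g H.
Br: 98.8 g ÷ 79.90 g/mol = 1.237 mol
H: 1.2 g ÷ 1.008 g/mol = 1.19 mol
Smallest is H at 1.19 mol; normalising gives Br 1.039, H 1.000
→ BrH

BrH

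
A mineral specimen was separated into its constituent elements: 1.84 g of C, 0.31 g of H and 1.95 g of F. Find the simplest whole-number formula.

C3H6F2

n(C) = 1.84/12.01 = 0.1532, n(H) = 0.31/1.008 = 0.3075, n(F) = 1.95/19.00 = 0.1026
Smallest is F at 0.1026 mol; normalising gives C 1.493, H 2.997, F 1.000
×2: C 2.99, H 5.99, F 2.00 → C3H6F2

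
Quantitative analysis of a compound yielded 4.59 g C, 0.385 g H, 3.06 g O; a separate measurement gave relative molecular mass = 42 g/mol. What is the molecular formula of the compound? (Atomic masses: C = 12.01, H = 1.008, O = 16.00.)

C2H2O

C: 4.59 g ÷ 12.01 g/mol = 0.3822 mol
H: 0.385 g ÷ 1.008 g/mol = 0.3819 mol
O: 3.06 g ÷ 16.00 g/mol = 0.1913 mol
Divide by the smallest (0.1913 mol O): C 1.998, H 1.997, O 1.000
→ C2H2O
Empirical-formula mass = 42.04 g/mol
n = 42 / 42.04 = 1.00 ≈ 1
Molecular formula = empirical formula = C2H2O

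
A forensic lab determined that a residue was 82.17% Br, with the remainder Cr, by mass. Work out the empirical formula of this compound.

Assume 100 g: 82.17 g Br, 17.83 g Cr.
n(Br) = 82.17/79.90 = 1.028, n(Cr) = 17.83/52.00 = 0.3429
Divide by the smallest (0.3429 mol Cr): Br 2.999, Cr 1.000
Ratio ≈ 3:1, so the empirical formula is Br3Cr

Br3Cr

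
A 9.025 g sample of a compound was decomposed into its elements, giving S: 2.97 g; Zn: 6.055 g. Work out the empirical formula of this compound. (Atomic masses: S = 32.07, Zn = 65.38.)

SZn

Moles — S: 2.97 / 32.07 = 0.09261 mol; Zn: 6.055 / 65.38 = 0.09261 mol
Divide by the smallest (0.09261 mol S): S 1.000, Zn 1.000
Ratio ≈ 1:1, so the empirical formula is SZn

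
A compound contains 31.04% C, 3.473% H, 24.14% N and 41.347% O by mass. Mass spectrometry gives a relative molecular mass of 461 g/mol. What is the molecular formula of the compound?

Assume 100 g: 31.04 g C, 3.473 g H, 24.14 g N, 41.347 g O.
Moles — C: 31.04 / 12.01 = 2.585 mol; H: 3.473 / 1.008 = 3.445 mol; N: 24.14 / 14.01 = 1.723 mol; O: 41.347 / 16.00 = 2.584 mol
Divide by the smallest (1.723 mol N): C 1.500, H 2.000, N 1.000, O 1.500
Multiply by 2: C 3.00, H 4.00, N 2.00, O 3.00 → C3H4N2O3
Empirical-formula mass = 116.08 g/mol
n = 461 / 116.08 = 3.97 ≈ 4
Molecular formula = (C3H4N2O3)×4 = C12H16N8O12

C12H16N8O12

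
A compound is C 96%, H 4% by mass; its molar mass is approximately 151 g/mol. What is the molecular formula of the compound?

Assume 100 g: 96 g C, 4 g H.
C: 96 g ÷ 12.01 g/mol = 7.993 mol
H: 4 g ÷ 1.008 g/mol = 3.968 mol
Divide by the smallest (3.968 mol H): C 2.014, H 1.000
Ratio ≈ 2:1, so the empirical formula is C2H
Empirical-formula mass = 25.03 g/mol
n = 151 / 25.03 = 6.03 ≈ 6
Molecular formula = (C2H)×6 = C12H6

C12H6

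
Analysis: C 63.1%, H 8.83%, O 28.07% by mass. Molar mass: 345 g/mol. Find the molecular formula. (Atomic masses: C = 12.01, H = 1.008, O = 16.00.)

C18H30O6

Assume 100 g: 63.1 g C, 8.83 g H, 28.07 g O.
Moles — C: 63.1 / 12.01 = 5.254 mol; H: 8.83 / 1.008 = 8.76 mol; O: 28.07 / 16.00 = 1.754 mol
Smallest is O at 1.754 mol; normalising gives C 2.995, H 4.993, O 1.000
≈ 3:5:1 → C3H5O
Empirical-formula mass = 57.07 g/mol
n = 345 / 57.07 = 6.05 ≈ 6
Molecular formula = (C3H5O)×6 = C18H30O6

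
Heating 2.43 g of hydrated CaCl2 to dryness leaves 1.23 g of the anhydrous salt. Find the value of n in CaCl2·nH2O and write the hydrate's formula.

CaCl2·6H2O

Mass of water lost = 2.43 − 1.23 = 1.2 g → 1.2 / 18.02 = 0.06659 mol H2O
Molar mass of CaCl2 = 110.98 g/mol → mol CaCl2 = 1.23 / 110.98 = 0.01108
n = 0.06659 / 0.01108 = 6.01 ≈ 6 → CaCl2·6H2O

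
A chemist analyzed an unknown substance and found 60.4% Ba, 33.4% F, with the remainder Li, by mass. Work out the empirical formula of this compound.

Assume 100 g: 60.4 g Ba, 33.4 g F, 6.2 g Li.
n(Ba) = 60.4/137.33 = 0.4398, n(F) = 33.4/19.00 = 1.758, n(Li) = 6.2/6.94 = 0.8934
Ratios (÷ 0.4398): Ba 1.000, F 3.997, Li 2.031
≈ 1:4:2 → BaF4Li2

BaF4Li2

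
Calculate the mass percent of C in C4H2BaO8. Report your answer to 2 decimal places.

Molar mass = 4(12.01) + 2(1.008) + 1(137.33) + 8(16.00) = 315.386 g/mol
Mass of C per mole = 4 × 12.01 = 48.040 g
% C = 48.040 / 315.386 × 100 = 15.23%

15.23%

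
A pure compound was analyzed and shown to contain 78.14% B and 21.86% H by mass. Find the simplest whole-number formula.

Assume 100 g: 78.14 g B, 21.86 g H.
Moles — B: 78.14 / 10.81 = 7.228 mol; H: 21.86 / 1.008 = 21.69 mol
Smallest is B at 7.228 mol; normalising gives B 1.000, H 3.000
→ BH3

BH3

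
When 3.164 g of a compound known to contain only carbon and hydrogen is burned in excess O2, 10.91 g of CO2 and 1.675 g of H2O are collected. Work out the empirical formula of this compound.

mol C = 10.91 / 44.01 = 0.2479; mass C = 0.2479 × 12.01 = 2.977 g
mol H = 2 × (1.675 / 18.02) = 0.1859; mass H = 0.1859 × 1.008 = 0.1874 g
Divide by the smallest (0.1859 mol H): C 1.333, H 1.000
Multiply by 3: C 4.00, H 3.00 → C4H3

C4H3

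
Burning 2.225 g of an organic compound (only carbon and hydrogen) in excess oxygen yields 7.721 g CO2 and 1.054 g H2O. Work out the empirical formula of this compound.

C3H2

mol C = 7.721 / 44.01 = 0.1754; mass C = 0.1754 × 12.01 = 2.107 g
mol H = 2 × (1.054 / 18.02) = 0.1170; mass H = 0.1170 × 1.008 = 0.1179 g
Divide by the smallest (0.117 mol H): C 1.500, H 1.000
Multiply by 2: C 3.00, H 2.00 → C3H2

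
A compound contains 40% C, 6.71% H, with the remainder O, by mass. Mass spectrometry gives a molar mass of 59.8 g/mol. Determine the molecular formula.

Assume 100 g: 40 g C, 6.71 g H, 53.29 g O.
Moles — C: 40 / 12.01 = 3.331 mol; H: 6.71 / 1.008 = 6.657 mol; O: 53.29 / 16.00 = 3.331 mol
Ratios (÷ 3.331): C 1.000, H 1.999, O 1.000
≈ 1:2:1 → CH2O
Empirical-formula mass = 30.03 g/mol
n = 59.8 / 30.03 = 1.99 ≈ 2
Molecular formula = (CH2O)×2 = C2H4O2

C2H4O2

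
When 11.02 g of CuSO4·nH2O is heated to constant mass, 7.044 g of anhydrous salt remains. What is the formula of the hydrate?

CuSO4·5H2O

Mass of water lost = 11.02 − 7.044 = 3.976 g → 3.976 / 18.02 = 0.2206 mol H2O
Molar mass of CuSO4 = 159.62 g/mol → mol CuSO4 = 7.044 / 159.62 = 0.04413
n = 0.2206 / 0.04413 = 5.00 ≈ 5 → CuSO4·5H2O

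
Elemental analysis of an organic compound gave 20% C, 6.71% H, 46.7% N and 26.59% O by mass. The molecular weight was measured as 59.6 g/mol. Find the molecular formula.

Assume 100 g: 20 g C, 6.71 g H, 46.7 g N, 26.59 g O.
n(C) = 20/12.01 = 1.665, n(H) = 6.71/1.008 = 6.657, n(N) = 46.7/14.01 = 3.333, n(O) = 26.59/16.00 = 1.662
Divide by the smallest (1.662 mol O): C 1.002, H 4.006, N 2.006, O 1.000
→ CH4N2O
Empirical-formula mass = 60.06 g/mol
n = 59.6 / 60.06 = 0.99 ≈ 1
Molecular formula = empirical formula = CH4N2O

CH4N2O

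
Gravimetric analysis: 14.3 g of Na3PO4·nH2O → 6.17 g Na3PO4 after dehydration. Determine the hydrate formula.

Mass of water lost = 14.3 − 6.17 = 8.13 g → 8.13 / 18.02 = 0.4512 mol H2O
Molar mass of Na3PO4 = 163.94 g/mol → mol Na3PO4 = 6.17 / 163.94 = 0.03764
n = 0.4512 / 0.03764 = 11.99 ≈ 12 → Na3PO4·12H2O

Na3PO4·12H2O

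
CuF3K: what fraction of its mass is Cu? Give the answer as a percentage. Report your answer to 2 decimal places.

39.81%

Molar mass = 1(63.55) + 3(19.00) + 1(39.10) = 159.650 g/mol
Mass of Cu per mole = 1 × 63.55 = 63.550 g
% Cu = 63.550 / 159.650 × 100 = 39.81%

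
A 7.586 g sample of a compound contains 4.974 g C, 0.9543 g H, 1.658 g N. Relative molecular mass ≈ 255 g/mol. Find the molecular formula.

C14H32N4

Moles — C: 4.974 / 12.01 = 0.4142 mol; H: 0.9543 / 1.008 = 0.9467 mol; N: 1.658 / 14.01 = 0.1183 mol
Smallest is N at 0.1183 mol; normalising gives C 3.500, H 8.000, N 1.000
×2: C 7.00, H 16.00, N 2.00 → C7H16N2
Empirical-formula mass = 128.22 g/mol
n = 255 / 128.22 = 1.99 ≈ 2
Molecular formula = (C7H16N2)×2 = C14H32N4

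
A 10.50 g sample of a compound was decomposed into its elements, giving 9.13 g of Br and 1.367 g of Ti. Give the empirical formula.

Br4Ti

Moles — Br: 9.13 / 79.90 = 0.1143 mol; Ti: 1.367 / 47.87 = 0.02856 mol
Ratios (÷ 0.02856): Br 4.001, Ti 1.000
Ratio ≈ 4:1, so the empirical formula is Br4Ti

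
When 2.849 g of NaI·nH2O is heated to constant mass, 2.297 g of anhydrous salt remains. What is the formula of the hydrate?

NaI·2H2O

Mass of water lost = 2.849 − 2.297 = 0.552 g → 0.552 / 18.02 = 0.03063 mol H2O
Molar mass of NaI = 149.89 g/mol → mol NaI = 2.297 / 149.89 = 0.01532
n = 0.03063 / 0.01532 = 2.00 ≈ 2 → NaI·2H2O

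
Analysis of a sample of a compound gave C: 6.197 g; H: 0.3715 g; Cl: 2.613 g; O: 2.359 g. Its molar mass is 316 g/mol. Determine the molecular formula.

C14H10Cl2O4

C: 6.197 g ÷ 12.01 g/mol = 0.516 mol
H: 0.3715 g ÷ 1.008 g/mol = 0.3686 mol
Cl: 2.613 g ÷ 35.45 g/mol = 0.07371 mol
O: 2.359 g ÷ 16.00 g/mol = 0.1474 mol
Ratios (÷ 0.07371): C 7.000, H 5.000, Cl 1.000, O 2.000
Ratio ≈ 7:5:1:2, so the empirical formula is C7H5ClO2
Empirical-formula mass = 156.56 g/mol
n = 316 / 156.56 = 2.02 ≈ 2
Molecular formula = (C7H5ClO2)×2 = C14H10Cl2O4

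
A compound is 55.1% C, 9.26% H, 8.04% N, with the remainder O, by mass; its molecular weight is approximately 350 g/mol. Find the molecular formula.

Assume 100 g: 55.1 g C, 9.26 g H, 8.04 g N, 27.6 g O.
n(C) = 55.1/12.01 = 4.588, n(H) = 9.26/1.008 = 9.187, n(N) = 8.04/14.01 = 0.5739, n(O) = 27.6/16.00 = 1.725
Divide by the smallest (0.5739 mol N): C 7.994, H 16.008, N 1.000, O 3.006
Ratio ≈ 8:16:1:3, so the empirical formula is C8H16NO3
Empirical-formula mass = 174.22 g/mol
n = 350 / 174.22 = 2.01 ≈ 2
Molecular formula = (C8H16NO3)×2 = C16H32N2O6

C16H32N2O6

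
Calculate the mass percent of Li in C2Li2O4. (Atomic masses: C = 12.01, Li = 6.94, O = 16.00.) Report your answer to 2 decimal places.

Molar mass = 2(12.01) + 2(6.94) + 4(16.00) = 101.900 g/mol
Mass of Li per mole = 2 × 6.94 = 13.880 g
% Li = 13.880 / 101.900 × 100 = 13.62%

13.62%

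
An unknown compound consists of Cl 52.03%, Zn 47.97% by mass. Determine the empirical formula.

Cl2Zn

Assume 100 g: 52.03 g Cl, 47.97 g Zn.
Moles — Cl: 52.03 / 35.45 = 1.468 mol; Zn: 47.97 / 65.38 = 0.7337 mol
Ratios (÷ 0.7337): Cl 2.000, Zn 1.000
→ Cl2Zn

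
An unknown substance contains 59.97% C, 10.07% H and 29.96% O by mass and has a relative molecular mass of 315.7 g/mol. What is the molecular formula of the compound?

Assume 100 g: 59.97 g C, 10.07 g H, 29.96 g O.
n(C) = 59.97/12.01 = 4.993, n(H) = 10.07/1.008 = 9.99, n(O) = 29.96/16.00 = 1.873
Divide by the smallest (1.873 mol O): C 2.667, H 5.335, O 1.000
Multiply by 3: C 8.00, H 16.01, O 3.00 → C8H16O3
Empirical-formula mass = 160.21 g/mol
n = 315.7 / 160.21 = 1.97 ≈ 2
Molecular formula = (C8H16O3)×2 = C16H32O6

C16H32O6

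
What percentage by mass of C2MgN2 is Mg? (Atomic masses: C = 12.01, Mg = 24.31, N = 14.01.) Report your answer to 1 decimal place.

31.8%

Molar mass = 2(12.01) + 1(24.31) + 2(14.01) = 76.350 g/mol
Mass of Mg per mole = 1 × 24.31 = 24.310 g
% Mg = 24.310 / 76.350 × 100 = 31.8%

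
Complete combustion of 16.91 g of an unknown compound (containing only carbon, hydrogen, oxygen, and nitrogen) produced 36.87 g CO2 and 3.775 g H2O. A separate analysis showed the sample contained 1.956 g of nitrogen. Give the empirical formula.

C6H3NO2

mol C = 36.87 / 44.01 = 0.8378; mass C = 0.8378 × 12.01 = 10.06 g
mol H = 2 × (3.775 / 18.02) = 0.4190; mass H = 0.4190 × 1.008 = 0.4223 g
mol N = 1.956 / 14.01 = 0.1396
mass O = 16.91 − (12.44) = 4.470 g → mol O = 0.2794
Smallest is N at 0.1396 mol; normalising gives C 6.001, H 3.001, N 1.000, O 2.001
Ratio ≈ 6:3:1:2, so the empirical formula is C6H3NO2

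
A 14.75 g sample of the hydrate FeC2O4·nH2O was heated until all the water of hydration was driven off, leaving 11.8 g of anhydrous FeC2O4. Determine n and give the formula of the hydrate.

FeC2O4·2H2O

Mass of water lost = 14.75 − 11.8 = 2.95 g → 2.95 / 18.02 = 0.1637 mol H2O
Molar mass of FeC2O4 = 143.87 g/mol → mol FeC2O4 = 11.8 / 143.87 = 0.08202
n = 0.1637 / 0.08202 = 2.00 ≈ 2 → FeC2O4·2H2O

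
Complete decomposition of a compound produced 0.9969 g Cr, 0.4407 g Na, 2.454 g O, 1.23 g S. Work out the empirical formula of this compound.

CrNaO8S2

Moles — Cr: 0.9969 / 52.00 = 0.01917 mol; Na: 0.4407 / 22.99 = 0.01917 mol; O: 2.454 / 16.00 = 0.1534 mol; S: 1.23 / 32.07 = 0.03835 mol
Divide by the smallest (0.01917 mol Na): Cr 1.000, Na 1.000, O 8.001, S 2.001
≈ 1:1:8:2 → CrNaO8S2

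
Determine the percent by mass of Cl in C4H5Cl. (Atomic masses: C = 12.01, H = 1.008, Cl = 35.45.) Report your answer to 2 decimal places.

Molar mass = 4(12.01) + 5(1.008) + 1(35.45) = 88.530 g/mol
Mass of Cl per mole = 1 × 35.45 = 35.450 g
% Cl = 35.450 / 88.530 × 100 = 40.04%

40.04%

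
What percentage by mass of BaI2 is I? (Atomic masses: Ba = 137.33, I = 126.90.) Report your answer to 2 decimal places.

64.89%

Molar mass = 1(137.33) + 2(126.90) = 391.130 g/mol
Mass of I per mole = 2 × 126.90 = 253.800 g
% I = 253.800 / 391.130 × 100 = 64.89%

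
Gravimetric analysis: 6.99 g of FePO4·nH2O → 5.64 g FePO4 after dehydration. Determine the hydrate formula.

FePO4·2H2O

Mass of water lost = 6.99 − 5.64 = 1.35 g → 1.35 / 18.02 = 0.07492 mol H2O
Molar mass of FePO4 = 150.82 g/mol → mol FePO4 = 5.64 / 150.82 = 0.0374
n = 0.07492 / 0.0374 = 2.00 ≈ 2 → FePO4·2H2O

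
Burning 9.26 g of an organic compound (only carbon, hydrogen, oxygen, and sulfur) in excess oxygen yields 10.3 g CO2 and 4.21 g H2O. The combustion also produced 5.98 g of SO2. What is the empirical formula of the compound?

mol C = 10.3 / 44.01 = 0.2340; mass C = 0.2340 × 12.01 = 2.811 g
mol H = 2 × (4.21 / 18.02) = 0.4673; mass H = 0.4673 × 1.008 = 0.4710 g
mol S = 5.98 / 64.07 = 0.09334; mass S = 2.993 g
mass O = 9.26 − (6.275) = 2.985 g → mol O = 0.1866
Smallest is S at 0.09334 mol; normalising gives C 2.507, H 5.006, O 1.999, S 1.000
Scaling by 2: C 5.01, H 10.01, O 4.00, S 2.00 → C5H10O4S2

C5H10O4S2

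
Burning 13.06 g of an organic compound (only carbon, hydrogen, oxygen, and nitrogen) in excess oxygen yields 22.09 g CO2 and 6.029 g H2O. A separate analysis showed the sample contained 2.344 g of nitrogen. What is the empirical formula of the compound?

C6H8N2O3

mol C = 22.09 / 44.01 = 0.5019; mass C = 0.5019 × 12.01 = 6.028 g
mol H = 2 × (6.029 / 18.02) = 0.6691; mass H = 0.6691 × 1.008 = 0.6745 g
mol N = 2.344 / 14.01 = 0.1673
mass O = 13.06 − (9.047) = 4.013 g → mol O = 0.2508
Ratios (÷ 0.1673): C 3.000, H 3.999, N 1.000, O 1.499
×2: C 6.00, H 8.00, N 2.00, O 3.00 → C6H8N2O3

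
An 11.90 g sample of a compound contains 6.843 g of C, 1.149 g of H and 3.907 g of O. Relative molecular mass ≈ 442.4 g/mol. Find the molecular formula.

C21H42O9

C: 6.843 g ÷ 12.01 g/mol = 0.5698 mol
H: 1.149 g ÷ 1.008 g/mol = 1.14 mol
O: 3.907 g ÷ 16.00 g/mol = 0.2442 mol
Ratios (÷ 0.2442): C 2.333, H 4.668, O 1.000
Multiply by 3: C 7.00, H 14.00, O 3.00 → C7H14O3
Empirical-formula mass = 146.18 g/mol
n = 442.4 / 146.18 = 3.03 ≈ 3
Molecular formula = (C7H14O3)×3 = C21H42O9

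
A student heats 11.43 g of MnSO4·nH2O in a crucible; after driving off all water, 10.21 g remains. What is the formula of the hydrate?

Mass of water lost = 11.43 − 10.21 = 1.22 g → 1.22 / 18.02 = 0.0677 mol H2O
Molar mass of MnSO4 = 151.01 g/mol → mol MnSO4 = 10.21 / 151.01 = 0.06761
n = 0.0677 / 0.06761 = 1.00 ≈ 1 → MnSO4·H2O

MnSO4·H2O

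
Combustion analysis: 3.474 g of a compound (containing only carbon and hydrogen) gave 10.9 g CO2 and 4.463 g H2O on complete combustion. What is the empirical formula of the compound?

mol C = 10.9 / 44.01 = 0.2477; mass C = 0.2477 × 12.01 = 2.975 g
mol H = 2 × (4.463 / 18.02) = 0.4953; mass H = 0.4953 × 1.008 = 0.4993 g
Ratios (÷ 0.2477): C 1.000, H 2.000
→ CH2

CH2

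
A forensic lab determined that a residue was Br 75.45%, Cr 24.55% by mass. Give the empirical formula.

Br2Cr

Assume 100 g: 75.45 g Br, 24.55 g Cr.
Moles — Br: 75.45 / 79.90 = 0.9443 mol; Cr: 24.55 / 52.00 = 0.4721 mol
Smallest is Cr at 0.4721 mol; normalising gives Br 2.000, Cr 1.000
Ratio ≈ 2:1, so the empirical formula is Br2Cr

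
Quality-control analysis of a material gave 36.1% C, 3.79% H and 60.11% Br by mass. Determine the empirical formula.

C4H5Br

Assume 100 g: 36.1 g C, 3.79 g H, 60.11 g Br.
C: 36.1 g ÷ 12.01 g/mol = 3.006 mol
H: 3.79 g ÷ 1.008 g/mol = 3.76 mol
Br: 60.11 g ÷ 79.90 g/mol = 0.7523 mol
Divide by the smallest (0.7523 mol Br): C 3.995, H 4.998, Br 1.000
→ C4H5Br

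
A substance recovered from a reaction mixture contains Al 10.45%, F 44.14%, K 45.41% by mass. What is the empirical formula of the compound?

AlF6K3

Assume 100 g: 10.45 g Al, 44.14 g F, 45.41 g K.
Al: 10.45 g ÷ 26.98 g/mol = 0.3873 mol
F: 44.14 g ÷ 19.00 g/mol = 2.323 mol
K: 45.41 g ÷ 39.10 g/mol = 1.161 mol
Ratios (÷ 0.3873): Al 1.000, F 5.998, K 2.998
→ AlF6K3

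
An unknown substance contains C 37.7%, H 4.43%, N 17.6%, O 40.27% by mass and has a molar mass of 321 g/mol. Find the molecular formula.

Assume 100 g: 37.7 g C, 4.43 g H, 17.6 g N, 40.27 g O.
Moles — C: 37.7 / 12.01 = 3.139 mol; H: 4.43 / 1.008 = 4.395 mol; N: 17.6 / 14.01 = 1.256 mol; O: 40.27 / 16.00 = 2.517 mol
Divide by the smallest (1.256 mol N): C 2.499, H 3.498, N 1.000, O 2.003
×2: C 5.00, H 7.00, N 2.00, O 4.01 → C5H7N2O4
Empirical-formula mass = 159.13 g/mol
n = 321 / 159.13 = 2.02 ≈ 2
Molecular formula = (C5H7N2O4)×2 = C10H14N4O8

C10H14N4O8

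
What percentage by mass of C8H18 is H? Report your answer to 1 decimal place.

Molar mass = 8(12.01) + 18(1.008) = 114.224 g/mol
Mass of H per mole = 18 × 1.008 = 18.144 g
% H = 18.144 / 114.224 × 100 = 15.9%

15.9%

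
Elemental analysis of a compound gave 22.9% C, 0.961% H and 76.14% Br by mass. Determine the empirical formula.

C2HBr

Assume 100 g: 22.9 g C, 0.961 g H, 76.14 g Br.
n(C) = 22.9/12.01 = 1.907, n(H) = 0.961/1.008 = 0.9534, n(Br) = 76.14/79.90 = 0.9529
Divide by the smallest (0.9529 mol Br): C 2.001, H 1.000, Br 1.000
≈ 2:1:1 → C2HBr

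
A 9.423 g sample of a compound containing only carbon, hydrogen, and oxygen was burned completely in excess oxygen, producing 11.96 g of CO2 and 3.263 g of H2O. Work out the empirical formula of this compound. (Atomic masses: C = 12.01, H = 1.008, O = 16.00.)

mol C = 11.96 / 44.01 = 0.2718; mass C = 0.2718 × 12.01 = 3.264 g
mol H = 2 × (3.263 / 18.02) = 0.3622; mass H = 0.3622 × 1.008 = 0.3651 g
mass O = 9.423 − (3.629) = 5.794 g → mol O = 0.3621
Divide by the smallest (0.2718 mol C): C 1.000, H 1.333, O 1.333
×3: C 3.00, H 4.00, O 4.00 → C3H4O4

C3H4O4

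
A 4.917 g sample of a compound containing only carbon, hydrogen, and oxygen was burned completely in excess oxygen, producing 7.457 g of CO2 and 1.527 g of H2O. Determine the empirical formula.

mol C = 7.457 / 44.01 = 0.1694; mass C = 0.1694 × 12.01 = 2.035 g
mol H = 2 × (1.527 / 18.02) = 0.1695; mass H = 0.1695 × 1.008 = 0.1708 g
mass O = 4.917 − (2.206) = 2.711 g → mol O = 0.1695
Ratios (÷ 0.1694): C 1.000, H 1.000, O 1.000
≈ 1:1:1 → CHO

CHO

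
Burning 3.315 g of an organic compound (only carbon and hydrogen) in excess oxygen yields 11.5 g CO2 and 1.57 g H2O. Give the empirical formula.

mol C = 11.5 / 44.01 = 0.2613; mass C = 0.2613 × 12.01 = 3.138 g
mol H = 2 × (1.57 / 18.02) = 0.1743; mass H = 0.1743 × 1.008 = 0.1756 g
Ratios (÷ 0.1743): C 1.500, H 1.000
Multiply by 2: C 3.00, H 2.00 → C3H2

C3H2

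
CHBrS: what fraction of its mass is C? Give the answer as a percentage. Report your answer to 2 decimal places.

Molar mass = 1(12.01) + 1(1.008) + 1(79.90) + 1(32.07) = 124.988 g/mol
Mass of C per mole = 1 × 12.01 = 12.010 g
% C = 12.010 / 124.988 × 100 = 9.61%

9.61%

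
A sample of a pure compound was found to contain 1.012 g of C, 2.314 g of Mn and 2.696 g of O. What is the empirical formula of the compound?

C2MnO4

n(C) = 1.012/12.01 = 0.08426, n(Mn) = 2.314/54.94 = 0.04212, n(O) = 2.696/16.00 = 0.1685
Divide by the smallest (0.04212 mol Mn): C 2.001, Mn 1.000, O 4.001
Ratio ≈ 2:1:4, so the empirical formula is C2MnO4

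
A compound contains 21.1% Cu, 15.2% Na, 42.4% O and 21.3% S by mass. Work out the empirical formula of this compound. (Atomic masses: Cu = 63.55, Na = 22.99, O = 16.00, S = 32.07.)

CuNa2O8S2

Assume 100 g: 21.1 g Cu, 15.2 g Na, 42.4 g O, 21.3 g S.
n(Cu) = 21.1/63.55 = 0.332, n(Na) = 15.2/22.99 = 0.6612, n(O) = 42.4/16.00 = 2.65, n(S) = 21.3/32.07 = 0.6642
Ratios (÷ 0.332): Cu 1.000, Na 1.991, O 7.981, S 2.000
Ratio ≈ 1:2:8:2, so the empirical formula is CuNa2O8S2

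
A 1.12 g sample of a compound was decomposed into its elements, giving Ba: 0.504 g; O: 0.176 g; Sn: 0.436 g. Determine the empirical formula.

Moles — Ba: 0.504 / 137.33 = 0.00367 mol; O: 0.176 / 16.00 = 0.011 mol; Sn: 0.436 / 118.71 = 0.003673 mol
Smallest is Ba at 0.00367 mol; normalising gives Ba 1.000, O 2.997, Sn 1.001
→ BaO3Sn

BaO3Sn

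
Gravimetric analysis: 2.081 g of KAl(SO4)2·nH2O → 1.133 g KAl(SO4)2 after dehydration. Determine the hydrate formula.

KAl(SO4)2·12H2O

Mass of water lost = 2.081 − 1.133 = 0.948 g → 0.948 / 18.02 = 0.05261 mol H2O
Molar mass of KAl(SO4)2 = 258.22 g/mol → mol KAl(SO4)2 = 1.133 / 258.22 = 0.004388
n = 0.05261 / 0.004388 = 11.99 ≈ 12 → KAl(SO4)2·12H2O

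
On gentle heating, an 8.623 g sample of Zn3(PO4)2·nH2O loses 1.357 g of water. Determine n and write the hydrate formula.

Zn3(PO4)2·4H2O

Mass of anhydrous Zn3(PO4)2 = 8.623 − 1.357 = 7.266 g
mol H2O = 1.357 / 18.02 = 0.07531
Molar mass of Zn3(PO4)2 = 386.08 g/mol → mol Zn3(PO4)2 = 7.266 / 386.08 = 0.01882
n = 0.07531 / 0.01882 = 4.00 ≈ 4 → Zn3(PO4)2·4H2O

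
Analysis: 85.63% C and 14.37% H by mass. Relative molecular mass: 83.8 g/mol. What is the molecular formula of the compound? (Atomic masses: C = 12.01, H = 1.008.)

Assume 100 g: 85.63 g C, 14.37 g H.
C: 85.63 g ÷ 12.01 g/mol = 7.13 mol
H: 14.37 g ÷ 1.008 g/mol = 14.26 mol
Divide by the smallest (7.13 mol C): C 1.000, H 1.999
→ CH2
Empirical-formula mass = 14.03 g/mol
n = 83.8 / 14.03 = 5.97 ≈ 6
Molecular formula = (CH2)×6 = C6H12

C6H12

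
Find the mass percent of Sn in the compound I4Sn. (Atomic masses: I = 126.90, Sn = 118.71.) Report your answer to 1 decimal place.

19.0%

Molar mass = 4(126.90) + 1(118.71) = 626.310 g/mol
Mass of Sn per mole = 1 × 118.71 = 118.710 g
% Sn = 118.710 / 626.310 × 100 = 19.0%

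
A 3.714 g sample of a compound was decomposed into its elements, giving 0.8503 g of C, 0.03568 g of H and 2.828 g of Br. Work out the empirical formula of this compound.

n(C) = 0.8503/12.01 = 0.0708, n(H) = 0.03568/1.008 = 0.0354, n(Br) = 2.828/79.90 = 0.03539
Ratios (÷ 0.03539): C 2.000, H 1.000, Br 1.000
≈ 2:1:1 → C2HBr

C2HBr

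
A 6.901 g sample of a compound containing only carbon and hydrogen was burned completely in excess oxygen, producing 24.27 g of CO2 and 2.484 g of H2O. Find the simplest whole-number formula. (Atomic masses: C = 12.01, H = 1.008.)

C2H

mol C = 24.27 / 44.01 = 0.5515; mass C = 0.5515 × 12.01 = 6.623 g
mol H = 2 × (2.484 / 18.02) = 0.2757; mass H = 0.2757 × 1.008 = 0.2779 g
Ratios (÷ 0.2757): C 2.000, H 1.000
→ C2H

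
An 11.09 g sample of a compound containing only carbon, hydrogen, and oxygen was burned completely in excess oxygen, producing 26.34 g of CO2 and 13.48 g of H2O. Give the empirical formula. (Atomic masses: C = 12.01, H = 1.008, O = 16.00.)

C4H10O

mol C = 26.34 / 44.01 = 0.5985; mass C = 0.5985 × 12.01 = 7.188 g
mol H = 2 × (13.48 / 18.02) = 1.496; mass H = 1.496 × 1.008 = 1.508 g
mass O = 11.09 − (8.696) = 2.394 g → mol O = 0.1496
Smallest is O at 0.1496 mol; normalising gives C 4.000, H 9.999, O 1.000
≈ 4:10:1 → C4H10O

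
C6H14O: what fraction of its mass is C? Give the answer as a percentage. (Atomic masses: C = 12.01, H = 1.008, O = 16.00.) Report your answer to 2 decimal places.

70.53%

Molar mass = 6(12.01) + 14(1.008) + 1(16.00) = 102.172 g/mol
Mass of C per mole = 6 × 12.01 = 72.060 g
% C = 72.060 / 102.172 × 100 = 70.53%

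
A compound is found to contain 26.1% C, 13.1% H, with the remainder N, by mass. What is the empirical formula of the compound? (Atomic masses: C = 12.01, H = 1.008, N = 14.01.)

CH6N2

Assume 100 g: 26.1 g C, 13.1 g H, 60.8 g N.
Moles — C: 26.1 / 12.01 = 2.173 mol; H: 13.1 / 1.008 = 13 mol; N: 60.8 / 14.01 = 4.34 mol
Divide by the smallest (2.173 mol C): C 1.000, H 5.980, N 1.997
≈ 1:6:2 → CH6N2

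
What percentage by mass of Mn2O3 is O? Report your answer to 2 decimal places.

30.40%

Molar mass = 2(54.94) + 3(16.00) = 157.880 g/mol
Mass of O per mole = 3 × 16.00 = 48.000 g
% O = 48.000 / 157.880 × 100 = 30.40%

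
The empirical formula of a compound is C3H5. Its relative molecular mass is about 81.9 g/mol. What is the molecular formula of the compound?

C6H10

Empirical-formula mass = 41.07 g/mol
n = 81.9 / 41.07 = 1.99 ≈ 2
Molecular formula = (C3H5)2 = C6H10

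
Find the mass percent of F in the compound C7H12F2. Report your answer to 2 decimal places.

Molar mass = 7(12.01) + 12(1.008) + 2(19.00) = 134.166 g/mol
Mass of F per mole = 2 × 19.00 = 38.000 g
% F = 38.000 / 134.166 × 100 = 28.32%

28.32%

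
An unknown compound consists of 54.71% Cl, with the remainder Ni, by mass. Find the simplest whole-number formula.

Cl2Ni

Assume 100 g: 54.71 g Cl, 45.29 g Ni.
n(Cl) = 54.71/35.45 = 1.543, n(Ni) = 45.29/58.69 = 0.7717
Smallest is Ni at 0.7717 mol; normalising gives Cl 2.000, Ni 1.000
≈ 2:1 → Cl2Ni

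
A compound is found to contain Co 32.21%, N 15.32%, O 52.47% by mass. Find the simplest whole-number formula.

Assume 100 g: 32.21 g Co, 15.32 g N, 52.47 g O.
Moles — Co: 32.21 / 58.93 = 0.5466 mol; N: 15.32 / 14.01 = 1.094 mol; O: 52.47 / 16.00 = 3.279 mol
Ratios (÷ 0.5466): Co 1.000, N 2.001, O 6.000
≈ 1:2:6 → CoN2O6

CoN2O6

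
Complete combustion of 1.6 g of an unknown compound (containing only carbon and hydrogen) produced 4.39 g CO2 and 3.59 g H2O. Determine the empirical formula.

mol C = 4.39 / 44.01 = 0.09975; mass C = 0.09975 × 12.01 = 1.198 g
mol H = 2 × (3.59 / 18.02) = 0.3984; mass H = 0.3984 × 1.008 = 0.4016 g
Divide by the smallest (0.09975 mol C): C 1.000, H 3.994
Ratio ≈ 1:4, so the empirical formula is CH4

CH4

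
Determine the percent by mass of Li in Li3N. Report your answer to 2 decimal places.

Molar mass = 3(6.94) + 1(14.01) = 34.830 g/mol
Mass of Li per mole = 3 × 6.94 = 20.820 g
% Li = 20.820 / 34.830 × 100 = 59.78%

59.78%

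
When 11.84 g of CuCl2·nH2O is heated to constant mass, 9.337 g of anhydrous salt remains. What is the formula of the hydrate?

CuCl2·2H2O

Mass of water lost = 11.84 − 9.337 = 2.503 g → 2.503 / 18.02 = 0.1389 mol H2O
Molar mass of CuCl2 = 134.45 g/mol → mol CuCl2 = 9.337 / 134.45 = 0.06945
n = 0.1389 / 0.06945 = 2.00 ≈ 2 → CuCl2·2H2O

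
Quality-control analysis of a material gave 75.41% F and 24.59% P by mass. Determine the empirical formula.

F5P

Assume 100 g: 75.41 g F, 24.59 g P.
n(F) = 75.41/19.00 = 3.969, n(P) = 24.59/30.97 = 0.794
Smallest is P at 0.794 mol; normalising gives F 4.999, P 1.000
≈ 5:1 → F5P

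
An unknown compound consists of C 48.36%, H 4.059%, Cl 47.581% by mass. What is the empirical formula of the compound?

C3H3Cl

Assume 100 g: 48.36 g C, 4.059 g H, 47.581 g Cl.
Moles — C: 48.36 / 12.01 = 4.027 mol; H: 4.059 / 1.008 = 4.027 mol; Cl: 47.581 / 35.45 = 1.342 mol
Smallest is Cl at 1.342 mol; normalising gives C 3.000, H 3.000, Cl 1.000
Ratio ≈ 3:3:1, so the empirical formula is C3H3Cl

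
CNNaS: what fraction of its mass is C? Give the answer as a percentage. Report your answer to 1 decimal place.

Molar mass = 1(12.01) + 1(14.01) + 1(22.99) + 1(32.07) = 81.080 g/mol
Mass of C per mole = 1 × 12.01 = 12.010 g
% C = 12.010 / 81.080 × 100 = 14.8%

14.8%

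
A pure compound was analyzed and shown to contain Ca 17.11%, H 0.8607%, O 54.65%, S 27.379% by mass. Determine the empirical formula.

Assume 100 g: 17.11 g Ca, 0.8607 g H, 54.65 g O, 27.379 g S.
Ca: 17.11 g ÷ 40.08 g/mol = 0.4269 mol
H: 0.8607 g ÷ 1.008 g/mol = 0.8539 mol
O: 54.65 g ÷ 16.00 g/mol = 3.416 mol
S: 27.379 g ÷ 32.07 g/mol = 0.8537 mol
Ratios (÷ 0.4269): Ca 1.000, H 2.000, O 8.001, S 2.000
→ CaH2O8S2

CaH2O8S2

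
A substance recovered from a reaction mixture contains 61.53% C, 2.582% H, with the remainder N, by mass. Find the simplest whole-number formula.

C2HN

Assume 100 g: 61.53 g C, 2.582 g H, 35.888 g N.
n(C) = 61.53/12.01 = 5.123, n(H) = 2.582/1.008 = 2.562, n(N) = 35.888/14.01 = 2.562
Divide by the smallest (2.562 mol H): C 2.000, H 1.000, N 1.000
Ratio ≈ 2:1:1, so the empirical formula is C2HN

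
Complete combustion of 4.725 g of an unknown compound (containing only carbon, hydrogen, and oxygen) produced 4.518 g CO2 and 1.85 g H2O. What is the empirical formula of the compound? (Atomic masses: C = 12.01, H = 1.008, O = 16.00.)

mol C = 4.518 / 44.01 = 0.1027; mass C = 0.1027 × 12.01 = 1.233 g
mol H = 2 × (1.85 / 18.02) = 0.2053; mass H = 0.2053 × 1.008 = 0.2070 g
mass O = 4.725 − (1.440) = 3.285 g → mol O = 0.2053
Smallest is C at 0.1027 mol; normalising gives C 1.000, H 2.000, O 2.000
→ CH2O2

CH2O2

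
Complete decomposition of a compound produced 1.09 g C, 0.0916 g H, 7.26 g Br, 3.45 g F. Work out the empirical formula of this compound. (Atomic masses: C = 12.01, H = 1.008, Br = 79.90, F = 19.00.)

C: 1.09 g ÷ 12.01 g/mol = 0.09076 mol
H: 0.0916 g ÷ 1.008 g/mol = 0.09087 mol
Br: 7.26 g ÷ 79.90 g/mol = 0.09086 mol
F: 3.45 g ÷ 19.00 g/mol = 0.1816 mol
Divide by the smallest (0.09076 mol C): C 1.000, H 1.001, Br 1.001, F 2.001
Ratio ≈ 1:1:1:2, so the empirical formula is CHBrF2

CHBrF2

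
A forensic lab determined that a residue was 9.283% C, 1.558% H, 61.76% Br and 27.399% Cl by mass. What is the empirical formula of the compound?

CH2BrCl

Assume 100 g: 9.283 g C, 1.558 g H, 61.76 g Br, 27.399 g Cl.
n(C) = 9.283/12.01 = 0.7729, n(H) = 1.558/1.008 = 1.546, n(Br) = 61.76/79.90 = 0.773, n(Cl) = 27.399/35.45 = 0.7729
Smallest is Cl at 0.7729 mol; normalising gives C 1.000, H 2.000, Br 1.000, Cl 1.000
Ratio ≈ 1:2:1:1, so the empirical formula is CH2BrCl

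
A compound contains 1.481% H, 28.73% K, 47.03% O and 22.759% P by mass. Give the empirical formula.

Assume 100 g: 1.481 g H, 28.73 g K, 47.03 g O, 22.759 g P.
n(H) = 1.481/1.008 = 1.469, n(K) = 28.73/39.10 = 0.7348, n(O) = 47.03/16.00 = 2.939, n(P) = 22.759/30.97 = 0.7349
Ratios (÷ 0.7348): H 2.000, K 1.000, O 4.000, P 1.000
≈ 2:1:4:1 → H2KO4P

H2KO4P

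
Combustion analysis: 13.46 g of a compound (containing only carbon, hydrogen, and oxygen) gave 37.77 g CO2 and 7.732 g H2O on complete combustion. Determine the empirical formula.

mol C = 37.77 / 44.01 = 0.8582; mass C = 0.8582 × 12.01 = 10.31 g
mol H = 2 × (7.732 / 18.02) = 0.8582; mass H = 0.8582 × 1.008 = 0.8650 g
mass O = 13.46 − (11.17) = 2.288 g → mol O = 0.1430
Smallest is O at 0.143 mol; normalising gives C 6.002, H 6.002, O 1.000
Ratio ≈ 6:6:1, so the empirical formula is C6H6O

C6H6O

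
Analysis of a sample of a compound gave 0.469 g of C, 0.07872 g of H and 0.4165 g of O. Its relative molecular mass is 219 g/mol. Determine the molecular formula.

C9H18O6

n(C) = 0.469/12.01 = 0.03905, n(H) = 0.07872/1.008 = 0.0781, n(O) = 0.4165/16.00 = 0.02603
Divide by the smallest (0.02603 mol O): C 1.500, H 3.000, O 1.000
Multiply by 2: C 3.00, H 6.00, O 2.00 → C3H6O2
Empirical-formula mass = 74.08 g/mol
n = 219 / 74.08 = 2.96 ≈ 3
Molecular formula = (C3H6O2)×3 = C9H18O6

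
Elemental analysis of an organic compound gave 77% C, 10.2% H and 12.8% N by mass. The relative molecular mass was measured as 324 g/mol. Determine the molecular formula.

Assume 100 g: 77 g C, 10.2 g H, 12.8 g N.
C: 77 g ÷ 12.01 g/mol = 6.411 mol
H: 10.2 g ÷ 1.008 g/mol = 10.12 mol
N: 12.8 g ÷ 14.01 g/mol = 0.9136 mol
Smallest is N at 0.9136 mol; normalising gives C 7.017, H 11.076, N 1.000
Ratio ≈ 7:11:1, so the empirical formula is C7H11N
Empirical-formula mass = 109.17 g/mol
n = 324 / 109.17 = 2.97 ≈ 3
Molecular formula = (C7H11N)×3 = C21H33N3

C21H33N3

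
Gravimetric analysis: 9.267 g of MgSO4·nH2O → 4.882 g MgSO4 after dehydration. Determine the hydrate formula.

Mass of water lost = 9.267 − 4.882 = 4.385 g → 4.385 / 18.02 = 0.2433 mol H2O
Molar mass of MgSO4 = 120.38 g/mol → mol MgSO4 = 4.882 / 120.38 = 0.04055
n = 0.2433 / 0.04055 = 6.00 ≈ 6 → MgSO4·6H2O

MgSO4·6H2O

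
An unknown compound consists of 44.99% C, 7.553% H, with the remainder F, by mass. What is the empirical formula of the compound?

C3H6F2

Assume 100 g: 44.99 g C, 7.553 g H, 47.457 g F.
n(C) = 44.99/12.01 = 3.746, n(H) = 7.553/1.008 = 7.493, n(F) = 47.457/19.00 = 2.498
Divide by the smallest (2.498 mol F): C 1.500, H 3.000, F 1.000
×2: C 3.00, H 6.00, F 2.00 → C3H6F2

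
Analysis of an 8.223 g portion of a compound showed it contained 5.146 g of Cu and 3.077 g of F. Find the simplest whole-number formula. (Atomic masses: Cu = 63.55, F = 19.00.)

CuF2

Cu: 5.146 g ÷ 63.55 g/mol = 0.08098 mol
F: 3.077 g ÷ 19.00 g/mol = 0.1619 mol
Ratios (÷ 0.08098): Cu 1.000, F 2.000
Ratio ≈ 1:2, so the empirical formula is CuF2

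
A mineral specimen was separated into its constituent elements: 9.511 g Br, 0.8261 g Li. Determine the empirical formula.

BrLi

n(Br) = 9.511/79.90 = 0.119, n(Li) = 0.8261/6.94 = 0.119
Divide by the smallest (0.119 mol Li): Br 1.000, Li 1.000
→ BrLi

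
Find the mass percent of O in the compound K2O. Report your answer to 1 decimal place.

17.0%

Molar mass = 2(39.10) + 1(16.00) = 94.200 g/mol
Mass of O per mole = 1 × 16.00 = 16.000 g
% O = 16.000 / 94.200 × 100 = 17.0%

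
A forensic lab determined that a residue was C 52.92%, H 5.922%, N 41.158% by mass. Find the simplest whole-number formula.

Assume 100 g: 52.92 g C, 5.922 g H, 41.158 g N.
C: 52.92 g ÷ 12.01 g/mol = 4.406 mol
H: 5.922 g ÷ 1.008 g/mol = 5.875 mol
N: 41.158 g ÷ 14.01 g/mol = 2.938 mol
Ratios (÷ 2.938): C 1.500, H 2.000, N 1.000
Scaling by 2: C 3.00, H 4.00, N 2.00 → C3H4N2

C3H4N2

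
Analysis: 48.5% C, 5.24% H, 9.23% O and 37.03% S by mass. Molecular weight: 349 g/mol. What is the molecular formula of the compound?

Assume 100 g: 48.5 g C, 5.24 g H, 9.23 g O, 37.03 g S.
n(C) = 48.5/12.01 = 4.038, n(H) = 5.24/1.008 = 5.198, n(O) = 9.23/16.00 = 0.5769, n(S) = 37.03/32.07 = 1.155
Smallest is O at 0.5769 mol; normalising gives C 7.000, H 9.011, O 1.000, S 2.002
≈ 7:9:1:2 → C7H9OS2
Empirical-formula mass = 173.28 g/mol
n = 349 / 173.28 = 2.01 ≈ 2
Molecular formula = (C7H9OS2)×2 = C14H18O2S4

C14H18O2S4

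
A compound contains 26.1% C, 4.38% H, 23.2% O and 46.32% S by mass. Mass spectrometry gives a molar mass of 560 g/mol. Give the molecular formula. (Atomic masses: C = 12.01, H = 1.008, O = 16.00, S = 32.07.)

Assume 100 g: 26.1 g C, 4.38 g H, 23.2 g O, 46.32 g S.
C: 26.1 g ÷ 12.01 g/mol = 2.173 mol
H: 4.38 g ÷ 1.008 g/mol = 4.345 mol
O: 23.2 g ÷ 16.00 g/mol = 1.45 mol
S: 46.32 g ÷ 32.07 g/mol = 1.444 mol
Ratios (÷ 1.444): C 1.505, H 3.008, O 1.004, S 1.000
×2: C 3.01, H 6.02, O 2.01, S 2.00 → C3H6O2S2
Empirical-formula mass = 138.22 g/mol
n = 560 / 138.22 = 4.05 ≈ 4
Molecular formula = (C3H6O2S2)×4 = C12H24O8S8

C12H24O8S8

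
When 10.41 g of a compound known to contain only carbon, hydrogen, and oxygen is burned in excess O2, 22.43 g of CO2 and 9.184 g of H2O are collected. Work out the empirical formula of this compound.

C5H10O2

mol C = 22.43 / 44.01 = 0.5097; mass C = 0.5097 × 12.01 = 6.121 g
mol H = 2 × (9.184 / 18.02) = 1.019; mass H = 1.019 × 1.008 = 1.027 g
mass O = 10.41 − (7.148) = 3.262 g → mol O = 0.2038
Ratios (÷ 0.2038): C 2.500, H 5.000, O 1.000
Multiply by 2: C 5.00, H 10.00, O 2.00 → C5H10O2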